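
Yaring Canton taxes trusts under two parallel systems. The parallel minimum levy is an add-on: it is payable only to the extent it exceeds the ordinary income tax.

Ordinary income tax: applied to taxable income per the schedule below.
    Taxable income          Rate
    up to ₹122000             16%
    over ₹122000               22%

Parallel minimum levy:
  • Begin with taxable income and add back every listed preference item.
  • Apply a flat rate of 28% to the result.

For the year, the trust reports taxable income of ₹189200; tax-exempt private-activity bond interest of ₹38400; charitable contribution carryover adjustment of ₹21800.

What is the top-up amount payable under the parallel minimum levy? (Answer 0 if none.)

₹35528

Ordinary income tax:
  ₹122000 × 16% = ₹19520
  ₹67200 × 22% = ₹14784
  → ₹34304

Parallel minimum levy:
  Adjusted income: ₹189200 + ₹38400 + ₹21800 = ₹249400
  ₹249400 × 28% = ₹69832

Excess of parallel minimum levy over ordinary income tax: ₹69832 − ₹34304 = ₹35528.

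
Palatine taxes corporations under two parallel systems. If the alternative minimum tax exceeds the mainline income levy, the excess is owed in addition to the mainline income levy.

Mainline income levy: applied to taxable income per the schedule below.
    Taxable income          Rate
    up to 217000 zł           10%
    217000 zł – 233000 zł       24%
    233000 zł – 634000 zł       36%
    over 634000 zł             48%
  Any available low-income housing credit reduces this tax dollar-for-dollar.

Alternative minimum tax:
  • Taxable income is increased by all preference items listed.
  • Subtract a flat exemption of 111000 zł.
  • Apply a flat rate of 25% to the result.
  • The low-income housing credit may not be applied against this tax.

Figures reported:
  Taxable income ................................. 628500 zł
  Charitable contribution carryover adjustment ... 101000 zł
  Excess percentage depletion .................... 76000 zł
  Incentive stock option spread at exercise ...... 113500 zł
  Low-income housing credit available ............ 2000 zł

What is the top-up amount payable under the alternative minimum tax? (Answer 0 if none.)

36080 zł

Alternative minimum tax:
  Adjusted income: 628500 zł + 101000 zł + 76000 zł + 113500 zł = 919000 zł
  Less exemption 111000 zł → base 808000 zł
  808000 zł × 25% = 202000 zł

Mainline income levy:
  217000 zł × 10% = 21700 zł
  16000 zł × 24% = 3840 zł
  395500 zł × 36% = 142380 zł
  → 167920 zł
  Less low-income housing credit 2000 zł → 165920 zł

Excess of alternative minimum tax over mainline income levy: 202000 zł − 165920 zł = 36080 zł.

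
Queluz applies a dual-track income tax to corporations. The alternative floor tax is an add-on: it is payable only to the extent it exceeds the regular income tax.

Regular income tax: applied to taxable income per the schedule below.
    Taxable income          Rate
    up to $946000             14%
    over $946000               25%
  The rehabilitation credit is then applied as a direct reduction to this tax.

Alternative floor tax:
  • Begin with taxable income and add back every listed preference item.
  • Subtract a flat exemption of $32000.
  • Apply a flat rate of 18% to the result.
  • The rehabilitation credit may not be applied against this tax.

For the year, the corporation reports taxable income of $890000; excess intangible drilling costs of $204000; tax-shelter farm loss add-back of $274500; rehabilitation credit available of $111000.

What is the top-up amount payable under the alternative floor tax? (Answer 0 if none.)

$226970

Alternative floor tax:
  Adjusted income: $890000 + $204000 + $274500 = $1368500
  Less exemption $32000 → base $1336500
  $1336500 × 18% = $240570

Regular income tax:
  $890000 × 14% = $124600
  Less rehabilitation credit $111000 → $13600

Excess of alternative floor tax over regular income tax: $240570 − $13600 = $226970.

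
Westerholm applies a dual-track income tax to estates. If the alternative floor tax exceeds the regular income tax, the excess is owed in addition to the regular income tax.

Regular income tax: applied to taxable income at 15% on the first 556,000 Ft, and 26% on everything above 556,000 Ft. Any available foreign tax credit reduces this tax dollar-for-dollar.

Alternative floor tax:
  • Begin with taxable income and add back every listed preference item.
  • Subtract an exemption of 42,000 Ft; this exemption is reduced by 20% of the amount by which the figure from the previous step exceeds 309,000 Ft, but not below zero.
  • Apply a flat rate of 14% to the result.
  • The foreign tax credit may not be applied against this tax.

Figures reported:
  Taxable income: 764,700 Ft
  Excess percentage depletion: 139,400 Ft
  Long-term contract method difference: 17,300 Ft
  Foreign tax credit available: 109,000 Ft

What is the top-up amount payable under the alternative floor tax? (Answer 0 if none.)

100,334 Ft

Alternative floor tax:
  Adjusted income: 764,700 Ft + 139,400 Ft + 17,300 Ft = 921,400 Ft
  Exemption: 20% × (921,400 Ft − 309,000 Ft) = 122,480 Ft ≥ 42,000 Ft, so the exemption is fully phased out
  Base: 921,400 Ft − 0 Ft = 921,400 Ft
  921,400 Ft × 14% = 128,996 Ft

Regular income tax:
  556,000 Ft × 15% = 83,400 Ft
  208,700 Ft × 26% = 54,262 Ft
  → 137,662 Ft
  Less foreign tax credit 109,000 Ft → 28,662 Ft

Excess of alternative floor tax over regular income tax: 128,996 Ft − 28,662 Ft = 100,334 Ft.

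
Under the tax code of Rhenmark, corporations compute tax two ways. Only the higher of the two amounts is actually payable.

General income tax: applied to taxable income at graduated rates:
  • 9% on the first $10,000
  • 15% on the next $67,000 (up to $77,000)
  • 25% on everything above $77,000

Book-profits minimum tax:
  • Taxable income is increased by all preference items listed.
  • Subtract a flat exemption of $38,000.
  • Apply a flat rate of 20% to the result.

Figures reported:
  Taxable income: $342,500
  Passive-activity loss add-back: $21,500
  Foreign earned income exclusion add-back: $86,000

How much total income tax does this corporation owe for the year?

$82,400

Book-profits minimum tax:
  Adjusted income: $342,500 + $21,500 + $86,000 = $450,000
  Less exemption $38,000 → base $412,000
  $412,000 × 20% = $82,400

General income tax:
  $10,000 × 9% = $900
  $67,000 × 15% = $10,050
  $265,500 × 25% = $66,375
  → $77,325

$82,400 > $77,325, so the book-profits minimum tax is the binding amount.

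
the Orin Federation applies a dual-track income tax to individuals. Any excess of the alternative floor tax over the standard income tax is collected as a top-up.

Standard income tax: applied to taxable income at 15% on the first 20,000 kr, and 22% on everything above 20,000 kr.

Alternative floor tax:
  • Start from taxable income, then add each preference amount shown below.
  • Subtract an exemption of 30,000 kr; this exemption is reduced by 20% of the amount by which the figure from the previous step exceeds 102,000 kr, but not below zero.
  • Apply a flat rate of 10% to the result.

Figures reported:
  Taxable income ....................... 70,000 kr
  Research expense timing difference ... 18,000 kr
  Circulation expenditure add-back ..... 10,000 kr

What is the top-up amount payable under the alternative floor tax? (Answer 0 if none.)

0 kr

Alternative floor tax:
  Adjusted income: 70,000 kr + 18,000 kr + 10,000 kr = 98,000 kr
  Exemption: 98,000 kr ≤ 102,000 kr, so full 30,000 kr applies
  Base: 98,000 kr − 30,000 kr = 68,000 kr
  68,000 kr × 10% = 6,800 kr

Standard income tax:
  20,000 kr × 15% = 3,000 kr
  50,000 kr × 22% = 11,000 kr
  → 14,000 kr

6,800 kr ≤ 14,000 kr, so no add-on is due.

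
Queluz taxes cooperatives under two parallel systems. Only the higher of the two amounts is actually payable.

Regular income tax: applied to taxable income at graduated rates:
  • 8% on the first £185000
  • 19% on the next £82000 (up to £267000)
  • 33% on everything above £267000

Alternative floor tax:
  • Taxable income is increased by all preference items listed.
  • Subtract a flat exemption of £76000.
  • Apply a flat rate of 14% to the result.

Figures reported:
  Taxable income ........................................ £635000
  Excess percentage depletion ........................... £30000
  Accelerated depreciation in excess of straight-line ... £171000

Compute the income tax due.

Regular income tax:
  £185000 × 8% = £14800
  £82000 × 19% = £15580
  £368000 × 33% = £121440
  → £151820

Alternative floor tax:
  Adjusted income: £635000 + £30000 + £171000 = £836000
  Less exemption £76000 → base £760000
  £760000 × 14% = £106400

£151820 > £106400, so the regular income tax governs.

£151820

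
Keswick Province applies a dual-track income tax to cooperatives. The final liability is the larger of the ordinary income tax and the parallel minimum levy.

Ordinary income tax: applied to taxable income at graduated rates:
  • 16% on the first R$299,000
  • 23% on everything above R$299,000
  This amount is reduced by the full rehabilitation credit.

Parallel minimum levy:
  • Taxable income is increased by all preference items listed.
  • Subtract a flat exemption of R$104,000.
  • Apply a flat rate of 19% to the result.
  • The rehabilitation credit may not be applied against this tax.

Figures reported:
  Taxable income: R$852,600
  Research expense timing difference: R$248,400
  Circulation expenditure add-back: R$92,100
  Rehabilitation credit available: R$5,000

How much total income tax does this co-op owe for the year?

R$206,929

Parallel minimum levy:
  Adjusted income: R$852,600 + R$248,400 + R$92,100 = R$1,193,100
  Less exemption R$104,000 → base R$1,089,100
  R$1,089,100 × 19% = R$206,929

Ordinary income tax:
  R$299,000 × 16% = R$47,840
  R$553,600 × 23% = R$127,328
  → R$175,168
  Less rehabilitation credit R$5,000 → R$170,168

R$206,929 > R$170,168, so the parallel minimum levy is the binding amount.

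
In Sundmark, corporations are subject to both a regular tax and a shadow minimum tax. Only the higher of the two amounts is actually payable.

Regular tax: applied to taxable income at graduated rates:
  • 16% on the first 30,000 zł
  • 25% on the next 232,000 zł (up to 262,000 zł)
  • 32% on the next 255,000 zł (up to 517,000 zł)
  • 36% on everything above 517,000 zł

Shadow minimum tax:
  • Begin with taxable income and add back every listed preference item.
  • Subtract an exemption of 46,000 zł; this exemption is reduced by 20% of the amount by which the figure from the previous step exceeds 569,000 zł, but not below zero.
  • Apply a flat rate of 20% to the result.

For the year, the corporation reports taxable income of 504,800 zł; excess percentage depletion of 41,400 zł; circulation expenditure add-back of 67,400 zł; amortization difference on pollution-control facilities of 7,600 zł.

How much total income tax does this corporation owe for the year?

Shadow minimum tax:
  Adjusted income: 504,800 zł + 41,400 zł + 67,400 zł + 7,600 zł = 621,200 zł
  Exemption: 46,000 zł − 20% × (621,200 zł − 569,000 zł) = 46,000 zł − 10,440 zł = 35,560 zł
  Base: 621,200 zł − 35,560 zł = 585,640 zł
  585,640 zł × 20% = 117,128 zł

Regular tax:
  30,000 zł × 16% = 4,800 zł
  232,000 zł × 25% = 58,000 zł
  242,800 zł × 32% = 77,696 zł
  → 140,496 zł

140,496 zł > 117,128 zł, so the regular tax governs.

140,496 zł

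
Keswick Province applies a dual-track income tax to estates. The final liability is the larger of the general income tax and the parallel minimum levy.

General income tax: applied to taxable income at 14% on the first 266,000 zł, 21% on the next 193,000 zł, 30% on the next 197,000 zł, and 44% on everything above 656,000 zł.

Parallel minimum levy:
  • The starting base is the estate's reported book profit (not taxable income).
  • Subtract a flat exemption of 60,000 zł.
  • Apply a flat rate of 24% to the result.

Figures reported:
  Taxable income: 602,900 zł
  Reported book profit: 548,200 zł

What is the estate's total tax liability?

120,940 zł

General income tax:
  266,000 zł × 14% = 37,240 zł
  193,000 zł × 21% = 40,530 zł
  143,900 zł × 30% = 43,170 zł
  → 120,940 zł

Parallel minimum levy:
  Base (reported book profit): 548,200 zł
  Less exemption 60,000 zł → base 488,200 zł
  488,200 zł × 24% = 117,168 zł

120,940 zł > 117,168 zł, so the general income tax governs.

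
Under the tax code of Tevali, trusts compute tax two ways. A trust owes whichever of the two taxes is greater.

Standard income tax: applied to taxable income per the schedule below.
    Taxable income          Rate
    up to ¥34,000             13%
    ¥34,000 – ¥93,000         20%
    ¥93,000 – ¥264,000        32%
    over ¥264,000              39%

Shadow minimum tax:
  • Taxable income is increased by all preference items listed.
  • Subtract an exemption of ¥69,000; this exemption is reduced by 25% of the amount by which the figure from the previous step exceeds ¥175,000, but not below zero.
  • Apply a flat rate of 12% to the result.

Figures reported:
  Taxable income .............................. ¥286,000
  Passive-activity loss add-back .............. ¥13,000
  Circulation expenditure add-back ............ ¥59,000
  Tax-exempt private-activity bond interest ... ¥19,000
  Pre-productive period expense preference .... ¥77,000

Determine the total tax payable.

¥79,520

Shadow minimum tax:
  Adjusted income: ¥286,000 + ¥13,000 + ¥59,000 + ¥19,000 + ¥77,000 = ¥454,000
  Exemption: 25% × (¥454,000 − ¥175,000) = ¥69,750 ≥ ¥69,000, so the exemption is fully phased out
  Base: ¥454,000 − ¥0 = ¥454,000
  ¥454,000 × 12% = ¥54,480

Standard income tax:
  ¥34,000 × 13% = ¥4,420
  ¥59,000 × 20% = ¥11,800
  ¥171,000 × 32% = ¥54,720
  ¥22,000 × 39% = ¥8,580
  → ¥79,520

¥79,520 > ¥54,480, so the standard income tax governs.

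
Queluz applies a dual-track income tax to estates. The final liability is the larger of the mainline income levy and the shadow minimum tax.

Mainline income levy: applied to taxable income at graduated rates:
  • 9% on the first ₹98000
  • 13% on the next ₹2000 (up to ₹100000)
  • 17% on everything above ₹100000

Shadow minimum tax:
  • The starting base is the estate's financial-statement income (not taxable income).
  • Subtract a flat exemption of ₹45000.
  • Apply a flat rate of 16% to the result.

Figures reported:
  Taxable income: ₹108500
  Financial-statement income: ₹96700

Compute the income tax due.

₹10525

Shadow minimum tax:
  Base (financial-statement income): ₹96700
  Less exemption ₹45000 → base ₹51700
  ₹51700 × 16% = ₹8272

Mainline income levy:
  ₹98000 × 9% = ₹8820
  ₹2000 × 13% = ₹260
  ₹8500 × 17% = ₹1445
  → ₹10525

₹10525 > ₹8272, so the mainline income levy governs.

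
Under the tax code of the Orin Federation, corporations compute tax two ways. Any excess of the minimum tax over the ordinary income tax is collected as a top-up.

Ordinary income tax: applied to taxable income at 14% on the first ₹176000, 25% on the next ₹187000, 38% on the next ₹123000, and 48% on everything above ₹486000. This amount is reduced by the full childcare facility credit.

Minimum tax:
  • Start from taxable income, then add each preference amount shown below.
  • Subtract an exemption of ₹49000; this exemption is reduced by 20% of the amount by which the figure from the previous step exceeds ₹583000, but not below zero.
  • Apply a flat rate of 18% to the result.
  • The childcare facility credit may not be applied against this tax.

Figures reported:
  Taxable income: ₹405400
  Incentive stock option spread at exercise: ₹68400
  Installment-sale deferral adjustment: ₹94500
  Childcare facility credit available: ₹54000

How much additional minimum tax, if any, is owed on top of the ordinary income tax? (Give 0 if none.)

Minimum tax:
  Adjusted income: ₹405400 + ₹68400 + ₹94500 = ₹568300
  Exemption: ₹568300 ≤ ₹583000, so full ₹49000 applies
  Base: ₹568300 − ₹49000 = ₹519300
  ₹519300 × 18% = ₹93474

Ordinary income tax:
  ₹176000 × 14% = ₹24640
  ₹187000 × 25% = ₹46750
  ₹42400 × 38% = ₹16112
  → ₹87502
  Less childcare facility credit ₹54000 → ₹33502

Excess of minimum tax over ordinary income tax: ₹93474 − ₹33502 = ₹59972.

₹59972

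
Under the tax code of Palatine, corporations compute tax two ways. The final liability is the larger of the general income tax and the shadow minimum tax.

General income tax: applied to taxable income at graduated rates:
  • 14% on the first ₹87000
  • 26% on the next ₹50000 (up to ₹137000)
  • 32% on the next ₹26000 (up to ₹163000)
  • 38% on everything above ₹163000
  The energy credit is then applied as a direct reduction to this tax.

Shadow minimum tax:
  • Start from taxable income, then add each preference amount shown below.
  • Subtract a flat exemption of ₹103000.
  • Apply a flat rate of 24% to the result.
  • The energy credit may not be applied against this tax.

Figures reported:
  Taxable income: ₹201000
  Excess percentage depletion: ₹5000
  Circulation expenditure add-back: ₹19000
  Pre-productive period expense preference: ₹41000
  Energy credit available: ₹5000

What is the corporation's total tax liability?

General income tax:
  ₹87000 × 14% = ₹12180
  ₹50000 × 26% = ₹13000
  ₹26000 × 32% = ₹8320
  ₹38000 × 38% = ₹14440
  → ₹47940
  Less energy credit ₹5000 → ₹42940

Shadow minimum tax:
  Adjusted income: ₹201000 + ₹5000 + ₹19000 + ₹41000 = ₹266000
  Less exemption ₹103000 → base ₹163000
  ₹163000 × 24% = ₹39120

₹42940 > ₹39120, so the general income tax governs.

₹42940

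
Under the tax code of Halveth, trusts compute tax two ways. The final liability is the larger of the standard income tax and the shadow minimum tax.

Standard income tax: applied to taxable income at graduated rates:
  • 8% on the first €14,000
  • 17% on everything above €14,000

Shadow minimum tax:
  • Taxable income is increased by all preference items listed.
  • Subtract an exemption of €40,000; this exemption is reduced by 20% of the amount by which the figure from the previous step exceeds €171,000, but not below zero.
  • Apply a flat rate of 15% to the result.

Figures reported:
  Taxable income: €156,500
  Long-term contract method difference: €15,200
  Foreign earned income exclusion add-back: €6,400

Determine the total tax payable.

Standard income tax:
  €14,000 × 8% = €1,120
  €142,500 × 17% = €24,225
  → €25,345

Shadow minimum tax:
  Adjusted income: €156,500 + €15,200 + €6,400 = €178,100
  Exemption: €40,000 − 20% × (€178,100 − €171,000) = €40,000 − €1,420 = €38,580
  Base: €178,100 − €38,580 = €139,520
  €139,520 × 15% = €20,928

€25,345 > €20,928, so the standard income tax governs.

€25,345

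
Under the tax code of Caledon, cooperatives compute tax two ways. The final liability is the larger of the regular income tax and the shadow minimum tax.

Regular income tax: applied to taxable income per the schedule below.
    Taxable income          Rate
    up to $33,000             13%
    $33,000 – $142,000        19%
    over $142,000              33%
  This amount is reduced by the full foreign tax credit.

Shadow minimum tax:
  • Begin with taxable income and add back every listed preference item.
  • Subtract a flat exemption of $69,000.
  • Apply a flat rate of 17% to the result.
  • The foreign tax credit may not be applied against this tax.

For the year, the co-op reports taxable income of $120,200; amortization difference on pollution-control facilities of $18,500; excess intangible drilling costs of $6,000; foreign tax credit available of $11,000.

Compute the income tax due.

$12,869

Regular income tax:
  $33,000 × 13% = $4,290
  $87,200 × 19% = $16,568
  → $20,858
  Less foreign tax credit $11,000 → $9,858

Shadow minimum tax:
  Adjusted income: $120,200 + $18,500 + $6,000 = $144,700
  Less exemption $69,000 → base $75,700
  $75,700 × 17% = $12,869

$12,869 > $9,858, so the shadow minimum tax is the binding amount.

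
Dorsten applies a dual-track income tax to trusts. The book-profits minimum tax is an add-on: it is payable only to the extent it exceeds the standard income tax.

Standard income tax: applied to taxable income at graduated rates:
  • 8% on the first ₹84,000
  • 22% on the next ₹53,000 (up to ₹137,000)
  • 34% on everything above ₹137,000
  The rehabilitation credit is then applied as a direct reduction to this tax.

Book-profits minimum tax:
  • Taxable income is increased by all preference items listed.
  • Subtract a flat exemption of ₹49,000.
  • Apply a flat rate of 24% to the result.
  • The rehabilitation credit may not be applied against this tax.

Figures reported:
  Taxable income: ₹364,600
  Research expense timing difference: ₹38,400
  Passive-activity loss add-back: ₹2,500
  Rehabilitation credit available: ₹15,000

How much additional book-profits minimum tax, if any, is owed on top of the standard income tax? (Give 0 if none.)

Book-profits minimum tax:
  Adjusted income: ₹364,600 + ₹38,400 + ₹2,500 = ₹405,500
  Less exemption ₹49,000 → base ₹356,500
  ₹356,500 × 24% = ₹85,560

Standard income tax:
  ₹84,000 × 8% = ₹6,720
  ₹53,000 × 22% = ₹11,660
  ₹227,600 × 34% = ₹77,384
  → ₹95,764
  Less rehabilitation credit ₹15,000 → ₹80,764

Excess of book-profits minimum tax over standard income tax: ₹85,560 − ₹80,764 = ₹4,796.

₹4,796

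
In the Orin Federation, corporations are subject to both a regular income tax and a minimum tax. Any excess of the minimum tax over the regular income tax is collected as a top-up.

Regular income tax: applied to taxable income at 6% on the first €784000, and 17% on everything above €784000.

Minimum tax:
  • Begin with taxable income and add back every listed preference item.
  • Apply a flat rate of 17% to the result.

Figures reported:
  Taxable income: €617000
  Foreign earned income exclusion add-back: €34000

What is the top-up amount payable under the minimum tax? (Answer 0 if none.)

€73650

Minimum tax:
  Adjusted income: €617000 + €34000 = €651000
  €651000 × 17% = €110670

Regular income tax:
  €617000 × 6% = €37020

Excess of minimum tax over regular income tax: €110670 − €37020 = €73650.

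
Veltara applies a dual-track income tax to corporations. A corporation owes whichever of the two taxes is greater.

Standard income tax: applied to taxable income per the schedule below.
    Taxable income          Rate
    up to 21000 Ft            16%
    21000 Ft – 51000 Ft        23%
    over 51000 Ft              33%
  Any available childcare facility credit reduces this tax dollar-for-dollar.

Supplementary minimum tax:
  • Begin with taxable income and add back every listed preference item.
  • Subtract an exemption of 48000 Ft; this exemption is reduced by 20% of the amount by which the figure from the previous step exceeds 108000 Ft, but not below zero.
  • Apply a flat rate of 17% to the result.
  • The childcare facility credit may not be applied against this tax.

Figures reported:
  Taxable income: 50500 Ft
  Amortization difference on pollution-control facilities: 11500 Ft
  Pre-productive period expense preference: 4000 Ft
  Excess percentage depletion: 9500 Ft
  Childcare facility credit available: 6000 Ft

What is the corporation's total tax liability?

Supplementary minimum tax:
  Adjusted income: 50500 Ft + 11500 Ft + 4000 Ft + 9500 Ft = 75500 Ft
  Exemption: 75500 Ft ≤ 108000 Ft, so full 48000 Ft applies
  Base: 75500 Ft − 48000 Ft = 27500 Ft
  27500 Ft × 17% = 4675 Ft

Standard income tax:
  21000 Ft × 16% = 3360 Ft
  29500 Ft × 23% = 6785 Ft
  → 10145 Ft
  Less childcare facility credit 6000 Ft → 4145 Ft

4675 Ft > 4145 Ft, so the supplementary minimum tax is the binding amount.

4675 Ft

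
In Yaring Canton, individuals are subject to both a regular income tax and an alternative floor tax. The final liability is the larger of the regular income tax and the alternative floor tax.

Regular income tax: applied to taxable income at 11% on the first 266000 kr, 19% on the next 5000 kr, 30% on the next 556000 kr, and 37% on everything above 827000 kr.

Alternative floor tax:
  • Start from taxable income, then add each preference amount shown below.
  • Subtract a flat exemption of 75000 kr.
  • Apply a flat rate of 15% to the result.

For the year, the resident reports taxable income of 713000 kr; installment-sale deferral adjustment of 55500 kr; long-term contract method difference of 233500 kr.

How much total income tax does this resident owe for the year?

162810 kr

Regular income tax:
  266000 kr × 11% = 29260 kr
  5000 kr × 19% = 950 kr
  442000 kr × 30% = 132600 kr
  → 162810 kr

Alternative floor tax:
  Adjusted income: 713000 kr + 55500 kr + 233500 kr = 1002000 kr
  Less exemption 75000 kr → base 927000 kr
  927000 kr × 15% = 139050 kr

162810 kr > 139050 kr, so the regular income tax governs.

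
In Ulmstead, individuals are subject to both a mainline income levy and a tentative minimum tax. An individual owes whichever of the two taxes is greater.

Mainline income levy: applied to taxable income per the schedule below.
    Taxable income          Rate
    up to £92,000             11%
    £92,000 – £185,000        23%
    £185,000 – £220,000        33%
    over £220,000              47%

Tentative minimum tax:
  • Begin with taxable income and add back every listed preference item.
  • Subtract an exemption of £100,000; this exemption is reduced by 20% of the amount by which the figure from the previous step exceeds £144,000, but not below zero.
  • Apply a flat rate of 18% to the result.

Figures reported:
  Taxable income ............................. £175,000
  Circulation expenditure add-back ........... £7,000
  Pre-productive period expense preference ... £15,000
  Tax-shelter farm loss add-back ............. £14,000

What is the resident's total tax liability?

Mainline income levy:
  £92,000 × 11% = £10,120
  £83,000 × 23% = £19,090
  → £29,210

Tentative minimum tax:
  Adjusted income: £175,000 + £7,000 + £15,000 + £14,000 = £211,000
  Exemption: £100,000 − 20% × (£211,000 − £144,000) = £100,000 − £13,400 = £86,600
  Base: £211,000 − £86,600 = £124,400
  £124,400 × 18% = £22,392

£29,210 > £22,392, so the mainline income levy governs.

£29,210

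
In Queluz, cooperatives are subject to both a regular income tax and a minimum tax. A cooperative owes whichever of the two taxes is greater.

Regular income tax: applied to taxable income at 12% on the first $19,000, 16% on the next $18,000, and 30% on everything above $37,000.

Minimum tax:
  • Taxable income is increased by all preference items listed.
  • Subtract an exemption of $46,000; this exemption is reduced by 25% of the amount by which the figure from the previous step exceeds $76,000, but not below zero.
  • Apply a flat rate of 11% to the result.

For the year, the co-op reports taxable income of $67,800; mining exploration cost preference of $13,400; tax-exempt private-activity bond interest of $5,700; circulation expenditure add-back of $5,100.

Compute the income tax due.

Regular income tax:
  $19,000 × 12% = $2,280
  $18,000 × 16% = $2,880
  $30,800 × 30% = $9,240
  → $14,400

Minimum tax:
  Adjusted income: $67,800 + $13,400 + $5,700 + $5,100 = $92,000
  Exemption: $46,000 − 25% × ($92,000 − $76,000) = $46,000 − $4,000 = $42,000
  Base: $92,000 − $42,000 = $50,000
  $50,000 × 11% = $5,500

$14,400 > $5,500, so the regular income tax governs.

$14,400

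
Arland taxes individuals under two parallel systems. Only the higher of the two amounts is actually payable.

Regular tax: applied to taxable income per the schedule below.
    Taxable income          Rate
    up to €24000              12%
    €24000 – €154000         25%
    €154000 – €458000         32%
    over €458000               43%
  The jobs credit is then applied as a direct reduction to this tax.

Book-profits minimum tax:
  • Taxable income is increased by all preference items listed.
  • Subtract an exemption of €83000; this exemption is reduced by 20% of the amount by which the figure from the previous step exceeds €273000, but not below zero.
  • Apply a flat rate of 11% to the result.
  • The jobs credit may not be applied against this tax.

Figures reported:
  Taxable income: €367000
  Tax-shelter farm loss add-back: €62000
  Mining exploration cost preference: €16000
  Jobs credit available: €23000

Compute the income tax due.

Regular tax:
  €24000 × 12% = €2880
  €130000 × 25% = €32500
  €213000 × 32% = €68160
  → €103540
  Less jobs credit €23000 → €80540

Book-profits minimum tax:
  Adjusted income: €367000 + €62000 + €16000 = €445000
  Exemption: €83000 − 20% × (€445000 − €273000) = €83000 − €34400 = €48600
  Base: €445000 − €48600 = €396400
  €396400 × 11% = €43604

€80540 > €43604, so the regular tax governs.

€80540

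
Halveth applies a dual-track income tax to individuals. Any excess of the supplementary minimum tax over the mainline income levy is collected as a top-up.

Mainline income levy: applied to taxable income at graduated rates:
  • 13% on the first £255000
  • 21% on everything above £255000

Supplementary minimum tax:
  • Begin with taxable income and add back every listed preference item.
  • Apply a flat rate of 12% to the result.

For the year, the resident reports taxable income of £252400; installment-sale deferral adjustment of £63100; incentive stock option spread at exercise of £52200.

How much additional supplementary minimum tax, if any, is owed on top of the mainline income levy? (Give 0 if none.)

£11312

Mainline income levy:
  £252400 × 13% = £32812

Supplementary minimum tax:
  Adjusted income: £252400 + £63100 + £52200 = £367700
  £367700 × 12% = £44124

Excess of supplementary minimum tax over mainline income levy: £44124 − £32812 = £11312.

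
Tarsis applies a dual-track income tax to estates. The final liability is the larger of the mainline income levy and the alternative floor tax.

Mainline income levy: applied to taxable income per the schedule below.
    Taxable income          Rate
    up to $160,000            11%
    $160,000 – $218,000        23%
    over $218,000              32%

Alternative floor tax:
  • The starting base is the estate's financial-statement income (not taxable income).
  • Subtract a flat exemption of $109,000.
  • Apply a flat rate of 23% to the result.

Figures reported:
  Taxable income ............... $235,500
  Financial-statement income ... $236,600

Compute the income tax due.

Mainline income levy:
  $160,000 × 11% = $17,600
  $58,000 × 23% = $13,340
  $17,500 × 32% = $5,600
  → $36,540

Alternative floor tax:
  Base (financial-statement income): $236,600
  Less exemption $109,000 → base $127,600
  $127,600 × 23% = $29,348

$36,540 > $29,348, so the mainline income levy governs.

$36,540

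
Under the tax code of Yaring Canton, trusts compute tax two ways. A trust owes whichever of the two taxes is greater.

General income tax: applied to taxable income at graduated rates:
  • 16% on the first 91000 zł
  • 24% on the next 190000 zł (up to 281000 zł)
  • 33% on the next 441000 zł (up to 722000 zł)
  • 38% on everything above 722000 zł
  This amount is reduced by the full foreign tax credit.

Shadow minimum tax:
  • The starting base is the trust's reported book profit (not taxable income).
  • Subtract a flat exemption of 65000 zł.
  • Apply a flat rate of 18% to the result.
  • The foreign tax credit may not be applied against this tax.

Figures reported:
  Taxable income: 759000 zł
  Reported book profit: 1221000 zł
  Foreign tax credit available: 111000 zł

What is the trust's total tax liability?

208080 zł

Shadow minimum tax:
  Base (reported book profit): 1221000 zł
  Less exemption 65000 zł → base 1156000 zł
  1156000 zł × 18% = 208080 zł

General income tax:
  91000 zł × 16% = 14560 zł
  190000 zł × 24% = 45600 zł
  441000 zł × 33% = 145530 zł
  37000 zł × 38% = 14060 zł
  → 219750 zł
  Less foreign tax credit 111000 zł → 108750 zł

208080 zł > 108750 zł, so the shadow minimum tax is the binding amount.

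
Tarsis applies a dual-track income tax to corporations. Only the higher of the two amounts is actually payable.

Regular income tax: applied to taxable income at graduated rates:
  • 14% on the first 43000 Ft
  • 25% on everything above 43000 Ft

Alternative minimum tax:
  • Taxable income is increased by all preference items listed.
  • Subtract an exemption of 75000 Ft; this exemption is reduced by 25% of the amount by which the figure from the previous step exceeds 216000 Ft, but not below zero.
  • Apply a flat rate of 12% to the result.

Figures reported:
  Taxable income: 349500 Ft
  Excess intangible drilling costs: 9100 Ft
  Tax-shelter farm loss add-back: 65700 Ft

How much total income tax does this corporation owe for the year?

82645 Ft

Alternative minimum tax:
  Adjusted income: 349500 Ft + 9100 Ft + 65700 Ft = 424300 Ft
  Exemption: 75000 Ft − 25% × (424300 Ft − 216000 Ft) = 75000 Ft − 52075 Ft = 22925 Ft
  Base: 424300 Ft − 22925 Ft = 401375 Ft
  401375 Ft × 12% = 48165 Ft

Regular income tax:
  43000 Ft × 14% = 6020 Ft
  306500 Ft × 25% = 76625 Ft
  → 82645 Ft

82645 Ft > 48165 Ft, so the regular income tax governs.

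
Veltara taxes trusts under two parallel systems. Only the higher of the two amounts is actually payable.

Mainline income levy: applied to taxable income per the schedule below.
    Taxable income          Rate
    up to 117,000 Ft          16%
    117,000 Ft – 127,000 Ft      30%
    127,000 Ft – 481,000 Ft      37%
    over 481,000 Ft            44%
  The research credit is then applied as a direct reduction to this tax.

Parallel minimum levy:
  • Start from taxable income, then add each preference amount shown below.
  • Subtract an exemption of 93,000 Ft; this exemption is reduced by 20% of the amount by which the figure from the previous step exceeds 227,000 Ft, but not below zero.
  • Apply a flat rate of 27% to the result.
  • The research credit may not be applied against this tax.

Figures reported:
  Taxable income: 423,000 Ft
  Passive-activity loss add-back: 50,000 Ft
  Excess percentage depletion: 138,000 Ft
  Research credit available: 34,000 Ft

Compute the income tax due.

Parallel minimum levy:
  Adjusted income: 423,000 Ft + 50,000 Ft + 138,000 Ft = 611,000 Ft
  Exemption: 93,000 Ft − 20% × (611,000 Ft − 227,000 Ft) = 93,000 Ft − 76,800 Ft = 16,200 Ft
  Base: 611,000 Ft − 16,200 Ft = 594,800 Ft
  594,800 Ft × 27% = 160,596 Ft

Mainline income levy:
  117,000 Ft × 16% = 18,720 Ft
  10,000 Ft × 30% = 3,000 Ft
  296,000 Ft × 37% = 109,520 Ft
  → 131,240 Ft
  Less research credit 34,000 Ft → 97,240 Ft

160,596 Ft > 97,240 Ft, so the parallel minimum levy is the binding amount.

160,596 Ft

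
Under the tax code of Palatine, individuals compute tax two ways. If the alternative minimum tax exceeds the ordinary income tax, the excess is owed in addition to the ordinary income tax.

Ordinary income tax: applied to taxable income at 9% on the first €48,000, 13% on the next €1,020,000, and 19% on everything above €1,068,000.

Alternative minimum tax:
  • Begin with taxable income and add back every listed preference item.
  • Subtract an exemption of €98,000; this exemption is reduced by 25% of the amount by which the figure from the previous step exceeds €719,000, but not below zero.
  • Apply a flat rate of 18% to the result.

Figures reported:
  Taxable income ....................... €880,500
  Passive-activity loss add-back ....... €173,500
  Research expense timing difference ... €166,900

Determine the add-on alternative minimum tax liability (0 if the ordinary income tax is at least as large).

€107,217

Ordinary income tax:
  €48,000 × 9% = €4,320
  €832,500 × 13% = €108,225
  → €112,545

Alternative minimum tax:
  Adjusted income: €880,500 + €173,500 + €166,900 = €1,220,900
  Exemption: 25% × (€1,220,900 − €719,000) = €125,475 ≥ €98,000, so the exemption is fully phased out
  Base: €1,220,900 − €0 = €1,220,900
  €1,220,900 × 18% = €219,762

Excess of alternative minimum tax over ordinary income tax: €219,762 − €112,545 = €107,217.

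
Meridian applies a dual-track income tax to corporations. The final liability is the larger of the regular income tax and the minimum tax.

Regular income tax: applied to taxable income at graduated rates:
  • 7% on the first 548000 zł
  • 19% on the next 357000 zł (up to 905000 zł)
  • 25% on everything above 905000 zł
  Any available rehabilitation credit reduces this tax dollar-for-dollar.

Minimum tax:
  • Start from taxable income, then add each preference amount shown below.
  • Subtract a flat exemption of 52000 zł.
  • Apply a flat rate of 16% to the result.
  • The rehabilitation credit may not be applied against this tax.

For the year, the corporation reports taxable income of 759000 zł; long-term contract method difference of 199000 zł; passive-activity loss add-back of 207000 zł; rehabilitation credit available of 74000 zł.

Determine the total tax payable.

Regular income tax:
  548000 zł × 7% = 38360 zł
  211000 zł × 19% = 40090 zł
  → 78450 zł
  Less rehabilitation credit 74000 zł → 4450 zł

Minimum tax:
  Adjusted income: 759000 zł + 199000 zł + 207000 zł = 1165000 zł
  Less exemption 52000 zł → base 1113000 zł
  1113000 zł × 16% = 178080 zł

178080 zł > 4450 zł, so the minimum tax is the binding amount.

178080 zł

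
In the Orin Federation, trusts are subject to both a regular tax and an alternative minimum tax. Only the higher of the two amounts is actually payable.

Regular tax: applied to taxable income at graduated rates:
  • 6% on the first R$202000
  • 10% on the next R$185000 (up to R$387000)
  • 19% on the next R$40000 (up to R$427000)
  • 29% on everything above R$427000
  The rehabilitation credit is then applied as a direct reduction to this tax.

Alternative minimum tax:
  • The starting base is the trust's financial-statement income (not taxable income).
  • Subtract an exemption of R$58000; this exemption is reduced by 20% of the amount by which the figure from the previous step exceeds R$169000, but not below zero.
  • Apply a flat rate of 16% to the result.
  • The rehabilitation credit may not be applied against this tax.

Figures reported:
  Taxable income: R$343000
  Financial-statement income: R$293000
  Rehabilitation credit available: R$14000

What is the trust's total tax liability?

R$41568

Alternative minimum tax:
  Base (financial-statement income): R$293000
  Exemption: R$58000 − 20% × (R$293000 − R$169000) = R$58000 − R$24800 = R$33200
  Base: R$293000 − R$33200 = R$259800
  R$259800 × 16% = R$41568

Regular tax:
  R$202000 × 6% = R$12120
  R$141000 × 10% = R$14100
  → R$26220
  Less rehabilitation credit R$14000 → R$12220

R$41568 > R$12220, so the alternative minimum tax is the binding amount.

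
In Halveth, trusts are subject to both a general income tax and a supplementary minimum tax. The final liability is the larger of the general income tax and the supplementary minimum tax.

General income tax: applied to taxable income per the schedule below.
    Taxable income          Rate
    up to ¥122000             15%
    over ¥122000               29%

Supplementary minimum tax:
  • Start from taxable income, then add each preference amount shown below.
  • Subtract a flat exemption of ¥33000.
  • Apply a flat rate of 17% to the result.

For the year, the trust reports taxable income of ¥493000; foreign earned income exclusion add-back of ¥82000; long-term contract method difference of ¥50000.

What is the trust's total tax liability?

Supplementary minimum tax:
  Adjusted income: ¥493000 + ¥82000 + ¥50000 = ¥625000
  Less exemption ¥33000 → base ¥592000
  ¥592000 × 17% = ¥100640

General income tax:
  ¥122000 × 15% = ¥18300
  ¥371000 × 29% = ¥107590
  → ¥125890

¥125890 > ¥100640, so the general income tax governs.

¥125890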